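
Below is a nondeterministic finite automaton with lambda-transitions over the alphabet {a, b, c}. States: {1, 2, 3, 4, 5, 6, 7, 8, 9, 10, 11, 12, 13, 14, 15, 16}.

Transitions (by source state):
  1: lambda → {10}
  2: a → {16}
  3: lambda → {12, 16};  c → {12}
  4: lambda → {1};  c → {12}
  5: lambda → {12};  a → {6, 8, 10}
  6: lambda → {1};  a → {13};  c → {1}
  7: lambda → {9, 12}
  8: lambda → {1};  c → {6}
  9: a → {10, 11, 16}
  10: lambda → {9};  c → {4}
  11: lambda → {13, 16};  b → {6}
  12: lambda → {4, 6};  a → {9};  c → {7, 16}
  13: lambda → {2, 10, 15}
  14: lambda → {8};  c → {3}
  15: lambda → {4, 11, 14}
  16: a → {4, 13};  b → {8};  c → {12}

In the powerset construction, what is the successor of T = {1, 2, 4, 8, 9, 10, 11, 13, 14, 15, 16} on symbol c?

4 on c → {12}.
8 on c → {6}.
10 on c → {4}.
14 on c → {3}.
16 on c → {12}.
No c-transition from 1, 2, 9, 11, 13, 15.
Union after reading c: {3, 4, 6, 12}.
Now take the lambda-closure:
From 3 via lambda: add 16.
From 4 via lambda: add 1.
From 1 via lambda: add 10.
From 10 via lambda: add 9.
No new states can be added; the closed set is {1, 3, 4, 6, 9, 10, 12, 16}.

{1, 3, 4, 6, 9, 10, 12, 16}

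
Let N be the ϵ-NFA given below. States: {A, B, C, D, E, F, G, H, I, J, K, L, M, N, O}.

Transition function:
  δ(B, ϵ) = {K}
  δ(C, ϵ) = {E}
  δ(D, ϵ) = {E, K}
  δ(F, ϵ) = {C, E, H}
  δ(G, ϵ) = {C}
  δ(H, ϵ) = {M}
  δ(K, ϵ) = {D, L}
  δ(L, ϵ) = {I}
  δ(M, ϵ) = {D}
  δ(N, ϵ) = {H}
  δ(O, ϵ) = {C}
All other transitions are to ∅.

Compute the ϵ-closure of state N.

Start with {N}.
From N via ϵ: add H.
From H via ϵ: add M.
From M via ϵ: add D.
From D via ϵ: add E, K.
From K via ϵ: add L.
From L via ϵ: add I.
No new states can be added; the closed set is {D, E, H, I, K, L, M, N}.

{D, E, H, I, K, L, M, N}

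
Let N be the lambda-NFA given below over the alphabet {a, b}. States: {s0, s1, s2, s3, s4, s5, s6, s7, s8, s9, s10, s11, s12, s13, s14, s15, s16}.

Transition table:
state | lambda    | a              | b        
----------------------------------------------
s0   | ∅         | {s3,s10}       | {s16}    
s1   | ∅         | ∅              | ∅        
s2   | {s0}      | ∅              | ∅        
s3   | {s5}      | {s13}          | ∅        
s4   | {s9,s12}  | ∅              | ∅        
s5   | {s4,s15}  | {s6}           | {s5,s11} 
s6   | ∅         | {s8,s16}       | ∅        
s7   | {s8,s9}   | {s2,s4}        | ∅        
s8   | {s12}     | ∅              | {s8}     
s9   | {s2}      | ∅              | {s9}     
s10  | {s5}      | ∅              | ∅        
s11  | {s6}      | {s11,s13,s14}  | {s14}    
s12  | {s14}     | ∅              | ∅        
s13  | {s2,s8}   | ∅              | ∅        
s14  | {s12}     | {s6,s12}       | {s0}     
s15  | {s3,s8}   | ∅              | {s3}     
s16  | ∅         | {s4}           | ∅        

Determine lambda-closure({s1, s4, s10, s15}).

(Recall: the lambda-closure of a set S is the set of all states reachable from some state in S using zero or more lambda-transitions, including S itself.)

Start with {s1, s4, s10, s15}.
From s4 via lambda: add s9, s12.
From s10 via lambda: add s5.
From s15 via lambda: add s3, s8.
From s9 via lambda: add s2.
From s12 via lambda: add s14.
From s2 via lambda: add s0.
No new states can be added; the closed set is {s0, s1, s2, s3, s4, s5, s8, s9, s10, s12, s14, s15}.

{s0, s1, s2, s3, s4, s5, s8, s9, s10, s12, s14, s15}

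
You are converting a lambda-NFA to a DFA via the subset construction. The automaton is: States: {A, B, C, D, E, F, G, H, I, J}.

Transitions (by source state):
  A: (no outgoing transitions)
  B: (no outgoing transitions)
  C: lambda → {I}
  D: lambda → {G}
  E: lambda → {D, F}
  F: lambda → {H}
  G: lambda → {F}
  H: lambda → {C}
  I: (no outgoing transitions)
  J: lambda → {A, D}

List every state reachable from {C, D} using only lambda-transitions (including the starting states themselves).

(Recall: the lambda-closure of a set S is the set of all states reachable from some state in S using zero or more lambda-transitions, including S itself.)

Start with {C, D}.
From C via lambda: add I.
From D via lambda: add G.
From G via lambda: add F.
From F via lambda: add H.
No new states can be added; the closed set is {C, D, F, G, H, I}.

{C, D, F, G, H, I}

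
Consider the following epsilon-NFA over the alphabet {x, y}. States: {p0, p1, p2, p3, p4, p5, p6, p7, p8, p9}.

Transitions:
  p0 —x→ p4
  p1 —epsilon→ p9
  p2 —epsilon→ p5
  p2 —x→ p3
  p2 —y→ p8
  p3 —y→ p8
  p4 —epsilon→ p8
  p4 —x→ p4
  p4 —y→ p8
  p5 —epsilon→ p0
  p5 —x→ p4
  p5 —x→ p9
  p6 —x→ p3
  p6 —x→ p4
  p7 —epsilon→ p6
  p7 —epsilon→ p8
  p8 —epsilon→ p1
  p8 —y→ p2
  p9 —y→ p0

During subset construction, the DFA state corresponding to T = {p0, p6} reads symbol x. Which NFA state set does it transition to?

{p1, p3, p4, p8, p9}

p0 on x → {p4}.
p6 on x → {p3, p4}.
Union after reading x: {p3, p4}.
Now take the epsilon-closure:
From p4 via epsilon: add p8.
From p8 via epsilon: add p1.
From p1 via epsilon: add p9.
No new states can be added; the closed set is {p1, p3, p4, p8, p9}.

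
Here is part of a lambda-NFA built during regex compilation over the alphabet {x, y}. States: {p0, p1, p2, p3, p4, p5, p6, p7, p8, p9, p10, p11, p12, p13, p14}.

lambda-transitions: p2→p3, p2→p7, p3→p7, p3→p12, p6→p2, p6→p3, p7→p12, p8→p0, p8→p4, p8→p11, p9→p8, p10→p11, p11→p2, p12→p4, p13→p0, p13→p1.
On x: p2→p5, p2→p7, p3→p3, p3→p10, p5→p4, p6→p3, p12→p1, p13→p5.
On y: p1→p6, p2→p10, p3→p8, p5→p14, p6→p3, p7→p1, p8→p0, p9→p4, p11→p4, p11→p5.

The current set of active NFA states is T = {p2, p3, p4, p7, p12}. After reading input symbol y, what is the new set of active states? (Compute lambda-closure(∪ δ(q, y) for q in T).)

p2 on y → {p10}.
p3 on y → {p8}.
p7 on y → {p1}.
No y-transition from p4, p12.
Union after reading y: {p1, p8, p10}.
Now take the lambda-closure:
From p8 via lambda: add p0, p4, p11.
From p11 via lambda: add p2.
From p2 via lambda: add p3, p7.
From p3 via lambda: add p12.
No new states can be added; the closed set is {p0, p1, p2, p3, p4, p7, p8, p10, p11, p12}.

{p0, p1, p2, p3, p4, p7, p8, p10, p11, p12}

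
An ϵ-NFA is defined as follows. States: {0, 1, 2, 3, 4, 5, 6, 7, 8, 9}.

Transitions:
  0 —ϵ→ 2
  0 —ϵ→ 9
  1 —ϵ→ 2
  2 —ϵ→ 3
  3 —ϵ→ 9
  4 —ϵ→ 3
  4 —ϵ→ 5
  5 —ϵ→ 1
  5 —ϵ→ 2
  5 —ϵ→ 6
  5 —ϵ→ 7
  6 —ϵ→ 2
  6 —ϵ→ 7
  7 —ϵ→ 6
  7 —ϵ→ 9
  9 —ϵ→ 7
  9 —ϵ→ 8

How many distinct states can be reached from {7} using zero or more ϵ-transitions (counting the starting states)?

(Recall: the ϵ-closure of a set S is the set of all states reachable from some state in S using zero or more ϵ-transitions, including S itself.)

6

Start with {7}.
From 7 via ϵ: add 6, 9.
From 6 via ϵ: add 2.
From 9 via ϵ: add 8.
From 2 via ϵ: add 3.
ϵ-closure = {2, 3, 6, 7, 8, 9}, which has 6 states.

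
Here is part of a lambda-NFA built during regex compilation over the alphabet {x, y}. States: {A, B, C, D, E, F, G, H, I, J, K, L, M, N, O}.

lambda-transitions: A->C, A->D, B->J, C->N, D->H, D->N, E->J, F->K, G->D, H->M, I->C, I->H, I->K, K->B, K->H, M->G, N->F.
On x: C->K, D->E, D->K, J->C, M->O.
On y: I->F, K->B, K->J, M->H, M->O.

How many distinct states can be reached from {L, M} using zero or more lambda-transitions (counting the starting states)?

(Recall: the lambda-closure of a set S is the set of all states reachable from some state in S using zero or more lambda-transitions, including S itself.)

Start with {L, M}.
From M via lambda: add G.
From G via lambda: add D.
From D via lambda: add H, N.
From N via lambda: add F.
From F via lambda: add K.
From K via lambda: add B.
From B via lambda: add J.
lambda-closure = {B, D, F, G, H, J, K, L, M, N}, which has 10 states.

10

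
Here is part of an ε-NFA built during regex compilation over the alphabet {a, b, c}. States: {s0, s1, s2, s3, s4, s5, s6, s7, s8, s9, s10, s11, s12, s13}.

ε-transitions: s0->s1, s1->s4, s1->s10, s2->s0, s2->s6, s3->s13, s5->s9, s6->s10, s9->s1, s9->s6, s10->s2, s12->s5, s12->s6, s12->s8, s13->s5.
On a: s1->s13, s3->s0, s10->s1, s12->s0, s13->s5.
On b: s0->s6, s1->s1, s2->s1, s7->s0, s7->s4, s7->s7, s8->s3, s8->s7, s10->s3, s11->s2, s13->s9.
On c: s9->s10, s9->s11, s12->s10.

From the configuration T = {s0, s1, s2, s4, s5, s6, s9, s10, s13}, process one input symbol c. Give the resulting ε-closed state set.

s9 on c → {s10, s11}.
No c-transition from s0, s1, s2, s4, s5, s6, s10, s13.
Union after reading c: {s10, s11}.
Now take the ε-closure:
From s10 via ε: add s2.
From s2 via ε: add s0, s6.
From s0 via ε: add s1.
From s1 via ε: add s4.
No new states can be added; the closed set is {s0, s1, s2, s4, s6, s10, s11}.

{s0, s1, s2, s4, s6, s10, s11}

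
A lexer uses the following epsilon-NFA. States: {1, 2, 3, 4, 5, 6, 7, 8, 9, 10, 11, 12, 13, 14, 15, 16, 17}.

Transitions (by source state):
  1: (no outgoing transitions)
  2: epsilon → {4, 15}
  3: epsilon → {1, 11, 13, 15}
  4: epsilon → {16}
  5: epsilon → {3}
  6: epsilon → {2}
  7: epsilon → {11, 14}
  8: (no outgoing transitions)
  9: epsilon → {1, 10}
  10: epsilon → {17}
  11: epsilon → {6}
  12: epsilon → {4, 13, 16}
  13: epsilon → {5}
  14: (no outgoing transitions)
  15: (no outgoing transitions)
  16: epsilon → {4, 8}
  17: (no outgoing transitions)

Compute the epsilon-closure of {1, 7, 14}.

{1, 2, 4, 6, 7, 8, 11, 14, 15, 16}

Start with {1, 7, 14}.
From 7 via epsilon: add 11.
From 11 via epsilon: add 6.
From 6 via epsilon: add 2.
From 2 via epsilon: add 4, 15.
From 4 via epsilon: add 16.
From 16 via epsilon: add 8.
No new states can be added; the closed set is {1, 2, 4, 6, 7, 8, 11, 14, 15, 16}.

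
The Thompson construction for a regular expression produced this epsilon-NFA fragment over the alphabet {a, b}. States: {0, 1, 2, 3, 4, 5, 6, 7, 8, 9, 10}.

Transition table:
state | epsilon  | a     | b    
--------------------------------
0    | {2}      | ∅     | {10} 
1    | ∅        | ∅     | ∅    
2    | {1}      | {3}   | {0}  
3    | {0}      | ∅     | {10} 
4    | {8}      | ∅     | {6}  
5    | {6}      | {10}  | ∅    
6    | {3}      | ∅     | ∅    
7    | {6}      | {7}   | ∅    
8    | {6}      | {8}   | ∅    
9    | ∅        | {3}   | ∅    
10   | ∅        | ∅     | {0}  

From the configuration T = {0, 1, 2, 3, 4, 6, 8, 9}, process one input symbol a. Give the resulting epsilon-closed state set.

2 on a → {3}.
8 on a → {8}.
9 on a → {3}.
No a-transition from 0, 1, 3, 4, 6.
Union after reading a: {3, 8}.
Now take the epsilon-closure:
From 3 via epsilon: add 0.
From 8 via epsilon: add 6.
From 0 via epsilon: add 2.
From 2 via epsilon: add 1.
No new states can be added; the closed set is {0, 1, 2, 3, 6, 8}.

{0, 1, 2, 3, 6, 8}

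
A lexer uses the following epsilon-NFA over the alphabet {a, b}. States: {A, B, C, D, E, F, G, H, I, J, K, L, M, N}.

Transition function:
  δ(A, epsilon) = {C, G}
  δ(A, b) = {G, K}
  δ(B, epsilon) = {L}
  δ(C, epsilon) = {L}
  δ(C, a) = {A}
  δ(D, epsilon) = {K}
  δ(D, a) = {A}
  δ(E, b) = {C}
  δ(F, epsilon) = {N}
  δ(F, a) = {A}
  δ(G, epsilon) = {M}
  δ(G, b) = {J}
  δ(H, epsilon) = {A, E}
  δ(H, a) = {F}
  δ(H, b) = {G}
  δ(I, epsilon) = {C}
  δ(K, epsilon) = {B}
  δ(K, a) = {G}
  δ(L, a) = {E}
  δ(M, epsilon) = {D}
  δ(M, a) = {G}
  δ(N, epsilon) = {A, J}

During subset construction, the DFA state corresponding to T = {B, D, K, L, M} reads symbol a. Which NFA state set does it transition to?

D on a → {A}.
K on a → {G}.
L on a → {E}.
M on a → {G}.
No a-transition from B.
Union after reading a: {A, E, G}.
Now take the epsilon-closure:
From A via epsilon: add C.
From G via epsilon: add M.
From C via epsilon: add L.
From M via epsilon: add D.
From D via epsilon: add K.
From K via epsilon: add B.
No new states can be added; the closed set is {A, B, C, D, E, G, K, L, M}.

{A, B, C, D, E, G, K, L, M}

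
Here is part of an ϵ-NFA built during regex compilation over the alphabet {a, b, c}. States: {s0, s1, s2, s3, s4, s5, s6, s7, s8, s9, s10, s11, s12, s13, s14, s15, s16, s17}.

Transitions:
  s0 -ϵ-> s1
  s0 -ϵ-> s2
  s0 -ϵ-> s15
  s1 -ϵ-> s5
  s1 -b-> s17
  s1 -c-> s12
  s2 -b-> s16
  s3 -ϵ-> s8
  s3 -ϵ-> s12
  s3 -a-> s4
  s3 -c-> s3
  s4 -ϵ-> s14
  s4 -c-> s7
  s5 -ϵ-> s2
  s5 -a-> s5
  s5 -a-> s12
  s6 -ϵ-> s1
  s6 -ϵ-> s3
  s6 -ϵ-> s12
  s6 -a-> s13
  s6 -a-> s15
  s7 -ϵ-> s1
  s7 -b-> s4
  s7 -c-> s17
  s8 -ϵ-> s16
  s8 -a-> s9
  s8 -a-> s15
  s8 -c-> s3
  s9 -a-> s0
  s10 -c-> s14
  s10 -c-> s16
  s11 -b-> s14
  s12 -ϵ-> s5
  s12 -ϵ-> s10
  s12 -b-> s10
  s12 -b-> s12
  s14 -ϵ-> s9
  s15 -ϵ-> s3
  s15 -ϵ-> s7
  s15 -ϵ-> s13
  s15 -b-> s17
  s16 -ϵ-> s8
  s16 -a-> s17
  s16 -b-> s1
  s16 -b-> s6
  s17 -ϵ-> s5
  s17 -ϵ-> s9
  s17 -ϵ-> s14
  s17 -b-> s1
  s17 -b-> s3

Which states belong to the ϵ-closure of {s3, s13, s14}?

Start with {s3, s13, s14}.
From s3 via ϵ: add s8, s12.
From s14 via ϵ: add s9.
From s8 via ϵ: add s16.
From s12 via ϵ: add s5, s10.
From s5 via ϵ: add s2.
No new states can be added; the closed set is {s2, s3, s5, s8, s9, s10, s12, s13, s14, s16}.

{s2, s3, s5, s8, s9, s10, s12, s13, s14, s16}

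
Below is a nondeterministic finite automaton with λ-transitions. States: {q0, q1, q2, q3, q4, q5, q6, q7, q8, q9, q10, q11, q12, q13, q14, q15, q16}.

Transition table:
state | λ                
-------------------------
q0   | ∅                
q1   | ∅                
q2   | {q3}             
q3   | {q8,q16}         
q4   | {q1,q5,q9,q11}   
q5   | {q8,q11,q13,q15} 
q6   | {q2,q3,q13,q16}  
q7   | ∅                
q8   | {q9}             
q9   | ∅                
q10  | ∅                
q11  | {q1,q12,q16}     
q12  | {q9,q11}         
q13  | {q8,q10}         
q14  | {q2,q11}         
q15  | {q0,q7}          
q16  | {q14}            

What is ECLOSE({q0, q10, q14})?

Start with {q0, q10, q14}.
From q14 via λ: add q2, q11.
From q2 via λ: add q3.
From q11 via λ: add q1, q12, q16.
From q3 via λ: add q8.
From q12 via λ: add q9.
No new states can be added; the closed set is {q0, q1, q2, q3, q8, q9, q10, q11, q12, q14, q16}.

{q0, q1, q2, q3, q8, q9, q10, q11, q12, q14, q16}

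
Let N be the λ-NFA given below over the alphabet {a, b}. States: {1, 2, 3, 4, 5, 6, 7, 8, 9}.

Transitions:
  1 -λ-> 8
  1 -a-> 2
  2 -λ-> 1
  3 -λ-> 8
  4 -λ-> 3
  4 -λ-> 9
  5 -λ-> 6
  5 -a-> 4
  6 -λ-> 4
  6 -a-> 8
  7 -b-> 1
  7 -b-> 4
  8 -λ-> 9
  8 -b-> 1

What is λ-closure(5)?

{3, 4, 5, 6, 8, 9}

Start with {5}.
From 5 via λ: add 6.
From 6 via λ: add 4.
From 4 via λ: add 3, 9.
From 3 via λ: add 8.
No new states can be added; the closed set is {3, 4, 5, 6, 8, 9}.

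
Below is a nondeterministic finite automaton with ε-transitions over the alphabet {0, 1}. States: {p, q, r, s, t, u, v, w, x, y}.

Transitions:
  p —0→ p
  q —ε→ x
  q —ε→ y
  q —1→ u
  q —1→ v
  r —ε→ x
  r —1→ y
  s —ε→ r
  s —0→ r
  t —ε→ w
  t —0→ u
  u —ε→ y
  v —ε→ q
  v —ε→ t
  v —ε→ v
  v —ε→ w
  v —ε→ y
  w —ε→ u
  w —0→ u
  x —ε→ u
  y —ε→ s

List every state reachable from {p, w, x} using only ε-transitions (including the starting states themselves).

{p, r, s, u, w, x, y}

Start with {p, w, x}.
From w via ε: add u.
From u via ε: add y.
From y via ε: add s.
From s via ε: add r.
No new states can be added; the closed set is {p, r, s, u, w, x, y}.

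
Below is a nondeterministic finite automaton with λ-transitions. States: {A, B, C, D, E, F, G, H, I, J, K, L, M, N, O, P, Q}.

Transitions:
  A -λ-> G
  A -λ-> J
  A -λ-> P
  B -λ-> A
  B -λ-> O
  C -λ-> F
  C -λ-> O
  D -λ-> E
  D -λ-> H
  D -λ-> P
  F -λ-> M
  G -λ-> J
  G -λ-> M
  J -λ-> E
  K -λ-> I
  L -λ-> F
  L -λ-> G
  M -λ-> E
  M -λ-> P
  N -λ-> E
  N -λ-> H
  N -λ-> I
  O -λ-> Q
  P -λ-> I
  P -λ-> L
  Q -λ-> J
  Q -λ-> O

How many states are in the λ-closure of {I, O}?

Start with {I, O}.
From O via λ: add Q.
From Q via λ: add J.
From J via λ: add E.
λ-closure = {E, I, J, O, Q}, which has 5 states.

5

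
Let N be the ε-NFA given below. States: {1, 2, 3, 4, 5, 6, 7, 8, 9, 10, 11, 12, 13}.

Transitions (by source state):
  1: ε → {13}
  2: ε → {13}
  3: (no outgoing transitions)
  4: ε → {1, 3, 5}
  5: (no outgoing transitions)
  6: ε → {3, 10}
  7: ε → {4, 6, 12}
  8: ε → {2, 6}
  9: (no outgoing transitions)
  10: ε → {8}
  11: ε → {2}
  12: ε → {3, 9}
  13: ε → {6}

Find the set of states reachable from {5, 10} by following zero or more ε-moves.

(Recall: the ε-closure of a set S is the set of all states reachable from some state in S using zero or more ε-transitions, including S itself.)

Start with {5, 10}.
From 10 via ε: add 8.
From 8 via ε: add 2, 6.
From 2 via ε: add 13.
From 6 via ε: add 3.
No new states can be added; the closed set is {2, 3, 5, 6, 8, 10, 13}.

{2, 3, 5, 6, 8, 10, 13}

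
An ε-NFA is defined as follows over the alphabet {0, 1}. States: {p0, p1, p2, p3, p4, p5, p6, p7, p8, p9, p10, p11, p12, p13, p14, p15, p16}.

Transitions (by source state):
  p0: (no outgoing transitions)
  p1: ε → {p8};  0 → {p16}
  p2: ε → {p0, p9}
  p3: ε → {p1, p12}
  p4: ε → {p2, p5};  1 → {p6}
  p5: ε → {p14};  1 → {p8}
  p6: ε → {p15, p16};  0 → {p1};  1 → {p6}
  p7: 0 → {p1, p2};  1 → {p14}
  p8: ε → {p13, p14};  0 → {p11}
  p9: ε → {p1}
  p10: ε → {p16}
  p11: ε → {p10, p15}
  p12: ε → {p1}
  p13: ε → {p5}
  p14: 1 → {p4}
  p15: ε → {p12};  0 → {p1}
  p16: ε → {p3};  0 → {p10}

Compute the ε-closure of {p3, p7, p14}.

Start with {p3, p7, p14}.
From p3 via ε: add p1, p12.
From p1 via ε: add p8.
From p8 via ε: add p13.
From p13 via ε: add p5.
No new states can be added; the closed set is {p1, p3, p5, p7, p8, p12, p13, p14}.

{p1, p3, p5, p7, p8, p12, p13, p14}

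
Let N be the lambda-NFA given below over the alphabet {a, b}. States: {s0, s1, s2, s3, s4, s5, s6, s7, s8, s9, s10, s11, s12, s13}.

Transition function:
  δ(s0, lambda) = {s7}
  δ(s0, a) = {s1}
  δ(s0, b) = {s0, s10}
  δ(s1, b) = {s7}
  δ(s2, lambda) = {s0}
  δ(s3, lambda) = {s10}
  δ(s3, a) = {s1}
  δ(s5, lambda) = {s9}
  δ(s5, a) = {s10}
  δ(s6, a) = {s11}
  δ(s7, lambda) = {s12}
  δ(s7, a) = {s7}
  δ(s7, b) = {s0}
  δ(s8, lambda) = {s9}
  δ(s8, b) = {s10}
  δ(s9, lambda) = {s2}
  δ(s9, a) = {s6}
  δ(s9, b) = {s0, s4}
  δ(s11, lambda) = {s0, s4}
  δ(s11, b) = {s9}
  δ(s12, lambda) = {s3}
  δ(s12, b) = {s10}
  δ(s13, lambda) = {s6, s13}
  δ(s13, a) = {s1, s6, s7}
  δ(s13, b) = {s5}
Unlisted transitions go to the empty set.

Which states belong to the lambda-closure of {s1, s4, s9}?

{s0, s1, s2, s3, s4, s7, s9, s10, s12}

Start with {s1, s4, s9}.
From s9 via lambda: add s2.
From s2 via lambda: add s0.
From s0 via lambda: add s7.
From s7 via lambda: add s12.
From s12 via lambda: add s3.
From s3 via lambda: add s10.
No new states can be added; the closed set is {s0, s1, s2, s3, s4, s7, s9, s10, s12}.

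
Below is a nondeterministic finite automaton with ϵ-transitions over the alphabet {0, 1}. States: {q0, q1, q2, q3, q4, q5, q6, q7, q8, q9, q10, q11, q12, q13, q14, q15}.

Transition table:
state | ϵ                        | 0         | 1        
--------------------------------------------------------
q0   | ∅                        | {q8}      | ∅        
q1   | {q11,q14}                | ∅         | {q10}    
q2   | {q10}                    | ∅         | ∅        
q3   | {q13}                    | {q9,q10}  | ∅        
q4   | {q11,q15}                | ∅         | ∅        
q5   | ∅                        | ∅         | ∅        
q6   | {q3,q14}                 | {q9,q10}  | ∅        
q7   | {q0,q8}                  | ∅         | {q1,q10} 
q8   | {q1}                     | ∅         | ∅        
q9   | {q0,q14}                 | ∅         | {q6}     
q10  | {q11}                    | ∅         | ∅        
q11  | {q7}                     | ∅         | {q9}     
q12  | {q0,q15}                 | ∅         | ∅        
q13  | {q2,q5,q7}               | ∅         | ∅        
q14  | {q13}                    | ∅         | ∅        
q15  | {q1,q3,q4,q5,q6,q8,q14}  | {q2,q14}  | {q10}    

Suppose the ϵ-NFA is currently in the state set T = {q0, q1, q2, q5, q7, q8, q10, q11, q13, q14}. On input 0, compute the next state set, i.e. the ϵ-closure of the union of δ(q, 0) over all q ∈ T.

{q0, q1, q2, q5, q7, q8, q10, q11, q13, q14}

q0 on 0 → {q8}.
No 0-transition from q1, q2, q5, q7, q8, q10, q11, q13, q14.
Union after reading 0: {q8}.
Now take the ϵ-closure:
From q8 via ϵ: add q1.
From q1 via ϵ: add q11, q14.
From q11 via ϵ: add q7.
From q14 via ϵ: add q13.
From q7 via ϵ: add q0.
From q13 via ϵ: add q2, q5.
From q2 via ϵ: add q10.
No new states can be added; the closed set is {q0, q1, q2, q5, q7, q8, q10, q11, q13, q14}.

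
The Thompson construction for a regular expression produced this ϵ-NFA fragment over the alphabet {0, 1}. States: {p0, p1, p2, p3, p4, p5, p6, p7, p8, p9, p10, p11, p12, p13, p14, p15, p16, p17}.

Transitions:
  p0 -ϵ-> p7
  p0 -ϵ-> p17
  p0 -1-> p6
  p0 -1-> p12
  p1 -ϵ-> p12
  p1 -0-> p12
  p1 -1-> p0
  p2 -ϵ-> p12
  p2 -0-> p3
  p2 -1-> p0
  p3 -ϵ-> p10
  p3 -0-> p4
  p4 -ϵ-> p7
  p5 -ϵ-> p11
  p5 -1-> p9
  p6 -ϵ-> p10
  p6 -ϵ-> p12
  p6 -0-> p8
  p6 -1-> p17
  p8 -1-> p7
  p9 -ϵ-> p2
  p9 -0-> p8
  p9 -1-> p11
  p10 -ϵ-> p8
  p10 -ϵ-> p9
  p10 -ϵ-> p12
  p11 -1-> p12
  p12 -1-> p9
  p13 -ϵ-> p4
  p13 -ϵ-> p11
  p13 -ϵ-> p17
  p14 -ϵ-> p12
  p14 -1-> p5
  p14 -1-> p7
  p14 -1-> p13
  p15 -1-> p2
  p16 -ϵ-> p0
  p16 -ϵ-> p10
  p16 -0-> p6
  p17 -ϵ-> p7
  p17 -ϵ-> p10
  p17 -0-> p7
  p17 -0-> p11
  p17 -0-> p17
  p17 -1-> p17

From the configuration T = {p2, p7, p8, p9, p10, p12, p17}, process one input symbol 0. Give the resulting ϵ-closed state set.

p2 on 0 → {p3}.
p9 on 0 → {p8}.
p17 on 0 → {p7, p11, p17}.
No 0-transition from p7, p8, p10, p12.
Union after reading 0: {p3, p7, p8, p11, p17}.
Now take the ϵ-closure:
From p3 via ϵ: add p10.
From p10 via ϵ: add p9, p12.
From p9 via ϵ: add p2.
No new states can be added; the closed set is {p2, p3, p7, p8, p9, p10, p11, p12, p17}.

{p2, p3, p7, p8, p9, p10, p11, p12, p17}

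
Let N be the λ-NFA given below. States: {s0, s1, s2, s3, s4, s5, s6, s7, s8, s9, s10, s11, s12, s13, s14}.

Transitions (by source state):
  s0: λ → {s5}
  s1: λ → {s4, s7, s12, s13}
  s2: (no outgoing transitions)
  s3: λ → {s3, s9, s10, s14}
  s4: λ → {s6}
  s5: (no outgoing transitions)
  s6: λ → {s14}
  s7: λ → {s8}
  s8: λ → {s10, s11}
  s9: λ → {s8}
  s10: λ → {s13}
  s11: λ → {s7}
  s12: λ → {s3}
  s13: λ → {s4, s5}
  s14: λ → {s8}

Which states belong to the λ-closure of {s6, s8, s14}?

{s4, s5, s6, s7, s8, s10, s11, s13, s14}

Start with {s6, s8, s14}.
From s8 via λ: add s10, s11.
From s10 via λ: add s13.
From s11 via λ: add s7.
From s13 via λ: add s4, s5.
No new states can be added; the closed set is {s4, s5, s6, s7, s8, s10, s11, s13, s14}.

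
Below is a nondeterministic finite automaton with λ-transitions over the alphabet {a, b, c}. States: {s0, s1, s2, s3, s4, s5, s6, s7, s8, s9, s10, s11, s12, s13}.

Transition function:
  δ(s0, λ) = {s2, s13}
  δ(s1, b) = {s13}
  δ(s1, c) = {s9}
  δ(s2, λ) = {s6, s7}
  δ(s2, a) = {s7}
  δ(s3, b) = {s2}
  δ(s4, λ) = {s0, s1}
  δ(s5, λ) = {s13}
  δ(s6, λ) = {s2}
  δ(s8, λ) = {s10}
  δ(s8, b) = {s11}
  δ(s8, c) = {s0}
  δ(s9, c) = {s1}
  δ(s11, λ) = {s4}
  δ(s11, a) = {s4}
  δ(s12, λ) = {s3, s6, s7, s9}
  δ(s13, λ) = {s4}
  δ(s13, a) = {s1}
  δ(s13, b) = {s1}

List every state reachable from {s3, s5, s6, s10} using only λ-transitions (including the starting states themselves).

{s0, s1, s2, s3, s4, s5, s6, s7, s10, s13}

Start with {s3, s5, s6, s10}.
From s5 via λ: add s13.
From s6 via λ: add s2.
From s2 via λ: add s7.
From s13 via λ: add s4.
From s4 via λ: add s0, s1.
No new states can be added; the closed set is {s0, s1, s2, s3, s4, s5, s6, s7, s10, s13}.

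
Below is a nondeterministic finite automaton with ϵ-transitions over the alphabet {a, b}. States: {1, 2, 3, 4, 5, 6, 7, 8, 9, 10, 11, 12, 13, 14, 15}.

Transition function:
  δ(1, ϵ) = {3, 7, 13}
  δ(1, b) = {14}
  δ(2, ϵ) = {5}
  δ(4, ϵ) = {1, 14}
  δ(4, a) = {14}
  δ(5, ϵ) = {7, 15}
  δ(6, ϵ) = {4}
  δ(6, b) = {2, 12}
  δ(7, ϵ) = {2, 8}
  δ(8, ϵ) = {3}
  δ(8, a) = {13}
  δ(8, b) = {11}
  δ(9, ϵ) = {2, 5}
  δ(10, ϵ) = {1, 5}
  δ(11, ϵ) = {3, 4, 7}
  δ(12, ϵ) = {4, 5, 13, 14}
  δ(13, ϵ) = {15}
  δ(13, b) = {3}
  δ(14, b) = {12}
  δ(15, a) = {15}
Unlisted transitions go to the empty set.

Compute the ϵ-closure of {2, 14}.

{2, 3, 5, 7, 8, 14, 15}

Start with {2, 14}.
From 2 via ϵ: add 5.
From 5 via ϵ: add 7, 15.
From 7 via ϵ: add 8.
From 8 via ϵ: add 3.
No new states can be added; the closed set is {2, 3, 5, 7, 8, 14, 15}.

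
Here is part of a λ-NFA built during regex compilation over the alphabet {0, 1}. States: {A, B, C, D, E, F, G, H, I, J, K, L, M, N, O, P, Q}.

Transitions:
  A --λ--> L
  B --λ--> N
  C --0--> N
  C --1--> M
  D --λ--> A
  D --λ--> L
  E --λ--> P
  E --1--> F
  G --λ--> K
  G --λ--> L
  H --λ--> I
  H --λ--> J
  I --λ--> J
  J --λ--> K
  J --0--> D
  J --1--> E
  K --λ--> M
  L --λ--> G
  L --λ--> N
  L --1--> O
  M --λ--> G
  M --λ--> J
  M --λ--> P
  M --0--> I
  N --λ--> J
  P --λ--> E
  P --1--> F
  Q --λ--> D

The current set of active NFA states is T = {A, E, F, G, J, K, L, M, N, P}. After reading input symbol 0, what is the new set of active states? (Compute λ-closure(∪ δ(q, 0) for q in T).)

{A, D, E, G, I, J, K, L, M, N, P}

J on 0 → {D}.
M on 0 → {I}.
No 0-transition from A, E, F, G, K, L, N, P.
Union after reading 0: {D, I}.
Now take the λ-closure:
From D via λ: add A, L.
From I via λ: add J.
From J via λ: add K.
From L via λ: add G, N.
From K via λ: add M.
From M via λ: add P.
From P via λ: add E.
No new states can be added; the closed set is {A, D, E, G, I, J, K, L, M, N, P}.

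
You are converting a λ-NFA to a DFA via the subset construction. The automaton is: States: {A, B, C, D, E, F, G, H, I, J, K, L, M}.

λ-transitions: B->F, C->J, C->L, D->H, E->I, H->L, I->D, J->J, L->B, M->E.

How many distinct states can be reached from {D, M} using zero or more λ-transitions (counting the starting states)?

8

Start with {D, M}.
From D via λ: add H.
From M via λ: add E.
From E via λ: add I.
From H via λ: add L.
From L via λ: add B.
From B via λ: add F.
λ-closure = {B, D, E, F, H, I, L, M}, which has 8 states.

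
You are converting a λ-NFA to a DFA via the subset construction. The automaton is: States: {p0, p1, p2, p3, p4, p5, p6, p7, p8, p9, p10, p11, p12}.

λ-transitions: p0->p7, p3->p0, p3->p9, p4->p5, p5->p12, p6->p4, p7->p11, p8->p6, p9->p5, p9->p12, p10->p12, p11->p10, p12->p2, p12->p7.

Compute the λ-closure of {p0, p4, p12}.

{p0, p2, p4, p5, p7, p10, p11, p12}

Start with {p0, p4, p12}.
From p0 via λ: add p7.
From p4 via λ: add p5.
From p12 via λ: add p2.
From p7 via λ: add p11.
From p11 via λ: add p10.
No new states can be added; the closed set is {p0, p2, p4, p5, p7, p10, p11, p12}.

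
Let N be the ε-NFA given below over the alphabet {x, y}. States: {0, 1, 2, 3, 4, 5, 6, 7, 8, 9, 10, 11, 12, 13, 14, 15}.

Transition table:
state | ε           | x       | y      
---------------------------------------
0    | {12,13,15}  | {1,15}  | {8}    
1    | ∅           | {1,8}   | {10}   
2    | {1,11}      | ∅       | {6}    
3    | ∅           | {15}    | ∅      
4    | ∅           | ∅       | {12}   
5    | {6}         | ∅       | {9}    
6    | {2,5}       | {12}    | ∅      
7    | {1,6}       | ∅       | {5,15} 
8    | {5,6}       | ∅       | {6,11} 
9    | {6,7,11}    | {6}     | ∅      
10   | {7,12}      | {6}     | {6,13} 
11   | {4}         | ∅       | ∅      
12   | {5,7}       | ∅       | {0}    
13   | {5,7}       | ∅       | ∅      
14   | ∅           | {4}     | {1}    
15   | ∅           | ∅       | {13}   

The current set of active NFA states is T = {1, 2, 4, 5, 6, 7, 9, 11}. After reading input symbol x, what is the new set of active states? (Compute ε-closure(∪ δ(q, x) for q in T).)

{1, 2, 4, 5, 6, 7, 8, 11, 12}

1 on x → {1, 8}.
6 on x → {12}.
9 on x → {6}.
No x-transition from 2, 4, 5, 7, 11.
Union after reading x: {1, 6, 8, 12}.
Now take the ε-closure:
From 6 via ε: add 2, 5.
From 12 via ε: add 7.
From 2 via ε: add 11.
From 11 via ε: add 4.
No new states can be added; the closed set is {1, 2, 4, 5, 6, 7, 8, 11, 12}.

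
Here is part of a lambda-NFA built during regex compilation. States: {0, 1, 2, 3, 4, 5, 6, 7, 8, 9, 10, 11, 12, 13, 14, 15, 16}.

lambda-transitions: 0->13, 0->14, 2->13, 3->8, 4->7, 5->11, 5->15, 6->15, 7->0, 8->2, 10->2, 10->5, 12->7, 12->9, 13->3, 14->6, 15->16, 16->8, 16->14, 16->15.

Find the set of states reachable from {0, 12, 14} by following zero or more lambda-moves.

Start with {0, 12, 14}.
From 0 via lambda: add 13.
From 12 via lambda: add 7, 9.
From 14 via lambda: add 6.
From 6 via lambda: add 15.
From 13 via lambda: add 3.
From 3 via lambda: add 8.
From 15 via lambda: add 16.
From 8 via lambda: add 2.
No new states can be added; the closed set is {0, 2, 3, 6, 7, 8, 9, 12, 13, 14, 15, 16}.

{0, 2, 3, 6, 7, 8, 9, 12, 13, 14, 15, 16}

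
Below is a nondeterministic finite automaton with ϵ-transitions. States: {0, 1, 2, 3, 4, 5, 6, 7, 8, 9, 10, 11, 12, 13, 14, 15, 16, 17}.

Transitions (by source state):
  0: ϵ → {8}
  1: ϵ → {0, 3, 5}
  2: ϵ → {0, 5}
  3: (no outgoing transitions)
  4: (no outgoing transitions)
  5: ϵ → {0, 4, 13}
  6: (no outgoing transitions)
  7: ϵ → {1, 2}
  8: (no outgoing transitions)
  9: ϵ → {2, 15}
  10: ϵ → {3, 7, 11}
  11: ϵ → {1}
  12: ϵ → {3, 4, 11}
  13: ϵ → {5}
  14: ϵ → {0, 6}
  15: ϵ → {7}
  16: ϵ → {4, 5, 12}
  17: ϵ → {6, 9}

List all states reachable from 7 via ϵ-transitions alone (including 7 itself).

Start with {7}.
From 7 via ϵ: add 1, 2.
From 1 via ϵ: add 0, 3, 5.
From 0 via ϵ: add 8.
From 5 via ϵ: add 4, 13.
No new states can be added; the closed set is {0, 1, 2, 3, 4, 5, 7, 8, 13}.

{0, 1, 2, 3, 4, 5, 7, 8, 13}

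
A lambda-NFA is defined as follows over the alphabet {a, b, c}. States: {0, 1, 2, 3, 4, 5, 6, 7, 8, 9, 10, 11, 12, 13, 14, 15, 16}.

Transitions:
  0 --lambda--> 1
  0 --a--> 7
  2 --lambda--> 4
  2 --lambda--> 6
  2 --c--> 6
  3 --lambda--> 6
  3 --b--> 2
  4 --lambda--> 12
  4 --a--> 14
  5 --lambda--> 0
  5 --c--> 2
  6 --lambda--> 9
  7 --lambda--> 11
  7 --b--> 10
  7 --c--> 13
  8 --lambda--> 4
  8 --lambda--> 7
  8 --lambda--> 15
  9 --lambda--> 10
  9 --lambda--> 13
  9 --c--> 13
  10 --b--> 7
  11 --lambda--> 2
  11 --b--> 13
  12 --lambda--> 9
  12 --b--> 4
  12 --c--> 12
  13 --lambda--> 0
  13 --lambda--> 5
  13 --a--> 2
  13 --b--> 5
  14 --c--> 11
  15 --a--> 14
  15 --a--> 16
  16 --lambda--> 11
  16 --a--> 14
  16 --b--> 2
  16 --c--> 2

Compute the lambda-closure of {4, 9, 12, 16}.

Start with {4, 9, 12, 16}.
From 9 via lambda: add 10, 13.
From 16 via lambda: add 11.
From 11 via lambda: add 2.
From 13 via lambda: add 0, 5.
From 0 via lambda: add 1.
From 2 via lambda: add 6.
No new states can be added; the closed set is {0, 1, 2, 4, 5, 6, 9, 10, 11, 12, 13, 16}.

{0, 1, 2, 4, 5, 6, 9, 10, 11, 12, 13, 16}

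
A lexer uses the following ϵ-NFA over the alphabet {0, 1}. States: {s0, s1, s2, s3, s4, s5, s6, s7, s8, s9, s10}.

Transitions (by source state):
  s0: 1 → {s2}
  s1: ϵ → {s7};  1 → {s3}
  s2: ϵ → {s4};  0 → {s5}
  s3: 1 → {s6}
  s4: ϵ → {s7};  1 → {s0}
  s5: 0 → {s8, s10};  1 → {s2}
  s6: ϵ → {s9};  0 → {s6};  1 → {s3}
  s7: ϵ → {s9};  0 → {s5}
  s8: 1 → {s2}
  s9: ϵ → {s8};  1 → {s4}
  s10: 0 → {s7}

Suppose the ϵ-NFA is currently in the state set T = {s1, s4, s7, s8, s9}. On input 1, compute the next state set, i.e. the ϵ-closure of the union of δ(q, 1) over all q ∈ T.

{s0, s2, s3, s4, s7, s8, s9}

s1 on 1 → {s3}.
s4 on 1 → {s0}.
s8 on 1 → {s2}.
s9 on 1 → {s4}.
No 1-transition from s7.
Union after reading 1: {s0, s2, s3, s4}.
Now take the ϵ-closure:
From s4 via ϵ: add s7.
From s7 via ϵ: add s9.
From s9 via ϵ: add s8.
No new states can be added; the closed set is {s0, s2, s3, s4, s7, s8, s9}.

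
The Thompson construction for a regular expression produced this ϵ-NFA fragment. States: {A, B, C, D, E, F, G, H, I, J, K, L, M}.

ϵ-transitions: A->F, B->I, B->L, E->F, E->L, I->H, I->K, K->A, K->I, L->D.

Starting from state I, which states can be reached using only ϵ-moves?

Start with {I}.
From I via ϵ: add H, K.
From K via ϵ: add A.
From A via ϵ: add F.
No new states can be added; the closed set is {A, F, H, I, K}.

{A, F, H, I, K}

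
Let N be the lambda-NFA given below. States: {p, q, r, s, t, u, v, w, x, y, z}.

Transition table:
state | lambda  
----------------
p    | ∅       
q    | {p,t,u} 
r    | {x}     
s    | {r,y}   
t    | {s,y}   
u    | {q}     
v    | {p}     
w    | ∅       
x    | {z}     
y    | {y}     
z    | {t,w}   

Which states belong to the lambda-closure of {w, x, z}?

{r, s, t, w, x, y, z}

Start with {w, x, z}.
From z via lambda: add t.
From t via lambda: add s, y.
From s via lambda: add r.
No new states can be added; the closed set is {r, s, t, w, x, y, z}.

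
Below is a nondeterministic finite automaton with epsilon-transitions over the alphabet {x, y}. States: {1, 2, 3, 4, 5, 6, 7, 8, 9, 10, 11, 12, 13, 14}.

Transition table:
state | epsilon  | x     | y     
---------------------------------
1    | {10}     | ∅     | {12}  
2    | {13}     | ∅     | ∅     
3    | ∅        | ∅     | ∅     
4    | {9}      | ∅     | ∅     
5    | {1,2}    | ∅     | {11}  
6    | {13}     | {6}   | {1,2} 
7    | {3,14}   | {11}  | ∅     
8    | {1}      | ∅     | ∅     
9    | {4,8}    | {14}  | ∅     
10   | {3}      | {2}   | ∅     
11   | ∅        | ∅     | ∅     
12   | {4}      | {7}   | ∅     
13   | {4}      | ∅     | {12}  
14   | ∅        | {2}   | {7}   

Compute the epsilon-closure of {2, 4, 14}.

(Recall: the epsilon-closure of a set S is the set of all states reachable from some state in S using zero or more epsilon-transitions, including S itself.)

Start with {2, 4, 14}.
From 2 via epsilon: add 13.
From 4 via epsilon: add 9.
From 9 via epsilon: add 8.
From 8 via epsilon: add 1.
From 1 via epsilon: add 10.
From 10 via epsilon: add 3.
No new states can be added; the closed set is {1, 2, 3, 4, 8, 9, 10, 13, 14}.

{1, 2, 3, 4, 8, 9, 10, 13, 14}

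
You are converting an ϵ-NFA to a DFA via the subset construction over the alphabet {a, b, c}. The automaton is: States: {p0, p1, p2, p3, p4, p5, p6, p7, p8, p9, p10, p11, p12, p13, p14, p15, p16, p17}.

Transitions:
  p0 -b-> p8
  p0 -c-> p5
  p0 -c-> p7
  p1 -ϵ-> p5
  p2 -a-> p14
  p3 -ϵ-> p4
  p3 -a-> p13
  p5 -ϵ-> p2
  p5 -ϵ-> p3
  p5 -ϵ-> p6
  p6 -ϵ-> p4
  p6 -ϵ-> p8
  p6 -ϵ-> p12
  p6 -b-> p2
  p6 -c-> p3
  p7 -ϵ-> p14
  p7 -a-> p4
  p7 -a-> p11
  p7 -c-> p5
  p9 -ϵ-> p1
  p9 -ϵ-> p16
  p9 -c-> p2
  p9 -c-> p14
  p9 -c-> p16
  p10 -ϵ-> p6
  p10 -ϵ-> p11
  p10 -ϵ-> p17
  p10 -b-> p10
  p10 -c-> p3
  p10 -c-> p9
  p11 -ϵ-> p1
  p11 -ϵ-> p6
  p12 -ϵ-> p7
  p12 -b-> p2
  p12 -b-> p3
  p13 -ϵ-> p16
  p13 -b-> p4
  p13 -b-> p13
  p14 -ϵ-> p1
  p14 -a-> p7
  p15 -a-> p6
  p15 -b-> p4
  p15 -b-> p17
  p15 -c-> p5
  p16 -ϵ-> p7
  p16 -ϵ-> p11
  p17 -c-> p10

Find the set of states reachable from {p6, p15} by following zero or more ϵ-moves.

Start with {p6, p15}.
From p6 via ϵ: add p4, p8, p12.
From p12 via ϵ: add p7.
From p7 via ϵ: add p14.
From p14 via ϵ: add p1.
From p1 via ϵ: add p5.
From p5 via ϵ: add p2, p3.
No new states can be added; the closed set is {p1, p2, p3, p4, p5, p6, p7, p8, p12, p14, p15}.

{p1, p2, p3, p4, p5, p6, p7, p8, p12, p14, p15}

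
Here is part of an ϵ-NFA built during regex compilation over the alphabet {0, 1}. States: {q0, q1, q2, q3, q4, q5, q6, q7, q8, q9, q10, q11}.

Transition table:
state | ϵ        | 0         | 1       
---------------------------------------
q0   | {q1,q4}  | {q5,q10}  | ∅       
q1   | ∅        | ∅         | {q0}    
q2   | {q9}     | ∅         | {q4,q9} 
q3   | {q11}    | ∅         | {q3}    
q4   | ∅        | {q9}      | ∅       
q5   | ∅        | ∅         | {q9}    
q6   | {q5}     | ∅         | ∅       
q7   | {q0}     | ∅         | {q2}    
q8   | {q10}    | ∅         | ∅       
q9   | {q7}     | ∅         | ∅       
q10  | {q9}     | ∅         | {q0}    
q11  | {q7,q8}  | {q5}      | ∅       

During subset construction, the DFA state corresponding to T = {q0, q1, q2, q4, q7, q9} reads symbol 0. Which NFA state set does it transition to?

{q0, q1, q4, q5, q7, q9, q10}

q0 on 0 → {q5, q10}.
q4 on 0 → {q9}.
No 0-transition from q1, q2, q7, q9.
Union after reading 0: {q5, q9, q10}.
Now take the ϵ-closure:
From q9 via ϵ: add q7.
From q7 via ϵ: add q0.
From q0 via ϵ: add q1, q4.
No new states can be added; the closed set is {q0, q1, q4, q5, q7, q9, q10}.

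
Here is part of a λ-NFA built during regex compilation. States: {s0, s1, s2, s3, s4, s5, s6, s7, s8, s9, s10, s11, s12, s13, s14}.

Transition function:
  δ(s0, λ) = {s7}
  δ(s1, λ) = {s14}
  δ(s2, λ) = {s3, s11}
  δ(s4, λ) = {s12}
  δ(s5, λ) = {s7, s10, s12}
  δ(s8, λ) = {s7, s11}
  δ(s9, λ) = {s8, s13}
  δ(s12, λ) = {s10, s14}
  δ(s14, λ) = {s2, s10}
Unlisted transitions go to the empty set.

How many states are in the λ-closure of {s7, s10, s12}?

7

Start with {s7, s10, s12}.
From s12 via λ: add s14.
From s14 via λ: add s2.
From s2 via λ: add s3, s11.
λ-closure = {s2, s3, s7, s10, s11, s12, s14}, which has 7 states.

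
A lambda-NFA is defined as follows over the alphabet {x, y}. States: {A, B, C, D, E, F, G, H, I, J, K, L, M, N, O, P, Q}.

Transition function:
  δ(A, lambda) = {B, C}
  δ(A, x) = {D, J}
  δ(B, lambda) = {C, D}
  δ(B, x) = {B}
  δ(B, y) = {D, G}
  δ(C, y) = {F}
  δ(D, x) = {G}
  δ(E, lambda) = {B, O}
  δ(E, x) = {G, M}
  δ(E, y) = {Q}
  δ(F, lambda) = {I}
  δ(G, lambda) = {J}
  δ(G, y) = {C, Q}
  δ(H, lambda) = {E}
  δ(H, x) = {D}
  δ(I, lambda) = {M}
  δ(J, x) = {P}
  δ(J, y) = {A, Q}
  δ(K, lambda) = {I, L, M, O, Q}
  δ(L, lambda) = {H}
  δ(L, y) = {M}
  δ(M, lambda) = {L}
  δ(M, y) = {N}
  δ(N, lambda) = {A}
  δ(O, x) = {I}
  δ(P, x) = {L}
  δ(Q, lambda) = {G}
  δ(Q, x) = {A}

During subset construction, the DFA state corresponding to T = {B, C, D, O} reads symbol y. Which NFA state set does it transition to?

{B, C, D, E, F, G, H, I, J, L, M, O}

B on y → {D, G}.
C on y → {F}.
No y-transition from D, O.
Union after reading y: {D, F, G}.
Now take the lambda-closure:
From F via lambda: add I.
From G via lambda: add J.
From I via lambda: add M.
From M via lambda: add L.
From L via lambda: add H.
From H via lambda: add E.
From E via lambda: add B, O.
From B via lambda: add C.
No new states can be added; the closed set is {B, C, D, E, F, G, H, I, J, L, M, O}.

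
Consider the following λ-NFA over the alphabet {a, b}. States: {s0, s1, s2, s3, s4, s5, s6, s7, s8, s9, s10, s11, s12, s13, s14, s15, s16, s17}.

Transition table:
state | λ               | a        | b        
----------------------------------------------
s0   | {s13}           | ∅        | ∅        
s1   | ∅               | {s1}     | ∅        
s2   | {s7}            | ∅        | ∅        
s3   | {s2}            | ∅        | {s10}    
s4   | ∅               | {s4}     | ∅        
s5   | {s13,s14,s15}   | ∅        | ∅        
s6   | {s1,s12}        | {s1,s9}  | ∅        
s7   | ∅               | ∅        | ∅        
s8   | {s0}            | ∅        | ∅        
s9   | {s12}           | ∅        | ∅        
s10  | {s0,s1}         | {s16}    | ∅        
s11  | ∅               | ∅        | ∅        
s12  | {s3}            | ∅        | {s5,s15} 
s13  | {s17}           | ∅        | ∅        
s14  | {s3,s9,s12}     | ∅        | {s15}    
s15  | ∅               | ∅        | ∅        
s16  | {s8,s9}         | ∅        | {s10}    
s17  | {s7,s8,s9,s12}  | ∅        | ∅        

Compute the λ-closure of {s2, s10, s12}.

Start with {s2, s10, s12}.
From s2 via λ: add s7.
From s10 via λ: add s0, s1.
From s12 via λ: add s3.
From s0 via λ: add s13.
From s13 via λ: add s17.
From s17 via λ: add s8, s9.
No new states can be added; the closed set is {s0, s1, s2, s3, s7, s8, s9, s10, s12, s13, s17}.

{s0, s1, s2, s3, s7, s8, s9, s10, s12, s13, s17}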